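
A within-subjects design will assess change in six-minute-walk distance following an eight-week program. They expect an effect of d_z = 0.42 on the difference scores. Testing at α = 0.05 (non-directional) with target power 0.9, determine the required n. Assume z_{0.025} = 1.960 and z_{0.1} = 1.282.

For a paired (one-sample on differences) test: n = ((z_{α/2} + z_β) / d)².
z_{α/2} + z_β = 1.960 + 1.282 = 3.242.
n = (3.242 / 0.42)² = 7.719² = 59.58.
Round up.

n = 60 pairs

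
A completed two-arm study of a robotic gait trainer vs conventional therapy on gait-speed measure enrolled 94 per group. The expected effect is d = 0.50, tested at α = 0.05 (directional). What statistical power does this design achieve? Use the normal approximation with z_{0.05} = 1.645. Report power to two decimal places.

power ≈ 0.96

For two equal groups, power = Φ(d·√(n/2) − z_{α}).
d·√(n/2) = 0.50 × √(94/2) = 0.50 × 6.856 = 3.428.
z_β = 3.428 − 1.645 = 1.783.
Power = Φ(1.783) = 0.963.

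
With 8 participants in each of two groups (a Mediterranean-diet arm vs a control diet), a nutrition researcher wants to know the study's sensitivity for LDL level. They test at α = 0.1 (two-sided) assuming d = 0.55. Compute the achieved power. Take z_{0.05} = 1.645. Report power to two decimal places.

power ≈ 0.29

For two equal groups, power = Φ(d·√(n/2) − z_{α/2}).
d·√(n/2) = 0.55 × √(8/2) = 0.55 × 2.000 = 1.100.
z_β = 1.100 − 1.645 = -0.545.
Power = Φ(-0.545) = 0.293.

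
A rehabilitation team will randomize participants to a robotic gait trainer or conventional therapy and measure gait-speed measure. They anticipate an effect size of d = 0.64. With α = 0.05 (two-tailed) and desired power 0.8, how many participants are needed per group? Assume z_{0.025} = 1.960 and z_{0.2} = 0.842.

For two independent groups with equal n: n = 2·((z_{α/2} + z_β) / d)².
z_{α/2} + z_β = 1.960 + 0.842 = 2.802.
n = 2 × (2.802 / 0.64)² = 2 × 4.378² = 2 × 19.17 = 38.3.
Round up to the next whole participant.

n = 39 per group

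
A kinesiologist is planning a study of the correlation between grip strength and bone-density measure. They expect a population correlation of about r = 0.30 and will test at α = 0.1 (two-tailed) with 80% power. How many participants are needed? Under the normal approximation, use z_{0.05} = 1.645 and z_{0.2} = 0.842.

Fisher's z: C = ½·ln((1+r)/(1−r)) = ½·ln(1.8571) = 0.3095.
n = ((z_{α/2} + z_β)/C)² + 3.
(1.645 + 0.842) / 0.3095 = 2.487 / 0.3095 = 8.036.
n = 8.036² + 3 = 64.57 + 3 = 67.6.
Round up.

n = 68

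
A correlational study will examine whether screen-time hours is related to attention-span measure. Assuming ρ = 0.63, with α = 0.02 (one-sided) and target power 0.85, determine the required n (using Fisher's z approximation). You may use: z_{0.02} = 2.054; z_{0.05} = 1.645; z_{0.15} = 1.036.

Fisher's z: C = ½·ln((1+r)/(1−r)) = ½·ln(4.4054) = 0.7414.
n = ((z_{α} + z_β)/C)² + 3.
(2.054 + 1.036) / 0.7414 = 3.090 / 0.7414 = 4.168.
n = 4.168² + 3 = 17.37 + 3 = 20.4.
Round up.

n = 21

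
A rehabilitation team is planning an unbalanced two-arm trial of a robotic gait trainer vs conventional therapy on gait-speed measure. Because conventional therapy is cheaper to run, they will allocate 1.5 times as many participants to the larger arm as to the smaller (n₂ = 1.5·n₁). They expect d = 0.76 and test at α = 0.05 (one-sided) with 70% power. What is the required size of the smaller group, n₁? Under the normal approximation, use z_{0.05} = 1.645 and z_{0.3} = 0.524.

n₁ = 14

With allocation ratio k = n₂/n₁ = 1.5, Var(x̄₁−x̄₂) = σ²(1/n₁ + 1/(k·n₁)) = σ²·(k+1)/(k·n₁).
So n₁ = (1 + 1/k)·((z_{α} + z_β)/d)² = 1.667 × (2.169/0.76)².
n₁ = 1.667 × 8.15 = 13.6.
Round up: n₁ = 14, giving n₂ = 1.5 × 14 = 21.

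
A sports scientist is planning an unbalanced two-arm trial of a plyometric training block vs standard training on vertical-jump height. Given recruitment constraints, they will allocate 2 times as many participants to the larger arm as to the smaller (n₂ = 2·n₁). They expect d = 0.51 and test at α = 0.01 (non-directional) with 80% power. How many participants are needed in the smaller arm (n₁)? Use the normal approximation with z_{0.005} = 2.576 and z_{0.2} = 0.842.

n₁ = 68

With allocation ratio k = n₂/n₁ = 2, Var(x̄₁−x̄₂) = σ²(1/n₁ + 1/(k·n₁)) = σ²·(k+1)/(k·n₁).
So n₁ = (1 + 1/k)·((z_{α/2} + z_β)/d)² = 1.500 × (3.418/0.51)².
n₁ = 1.500 × 44.92 = 67.4.
Round up: n₁ = 68, giving n₂ = 2 × 68 = 136.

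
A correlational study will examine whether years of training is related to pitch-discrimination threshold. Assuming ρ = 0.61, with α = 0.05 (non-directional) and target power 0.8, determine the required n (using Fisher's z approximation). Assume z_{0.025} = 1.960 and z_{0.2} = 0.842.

Fisher's z: C = ½·ln((1+r)/(1−r)) = ½·ln(4.1282) = 0.7089.
n = ((z_{α/2} + z_β)/C)² + 3.
(1.960 + 0.842) / 0.7089 = 2.802 / 0.7089 = 3.953.
n = 3.953² + 3 = 15.62 + 3 = 18.6.
Round up.

n = 19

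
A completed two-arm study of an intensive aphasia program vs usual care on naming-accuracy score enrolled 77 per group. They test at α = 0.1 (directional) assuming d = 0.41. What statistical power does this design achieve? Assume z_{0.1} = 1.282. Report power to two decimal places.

For two equal groups, power = Φ(d·√(n/2) − z_{α}).
d·√(n/2) = 0.41 × √(77/2) = 0.41 × 6.205 = 2.544.
z_β = 2.544 − 1.282 = 1.262.
Power = Φ(1.262) = 0.897.

power ≈ 0.90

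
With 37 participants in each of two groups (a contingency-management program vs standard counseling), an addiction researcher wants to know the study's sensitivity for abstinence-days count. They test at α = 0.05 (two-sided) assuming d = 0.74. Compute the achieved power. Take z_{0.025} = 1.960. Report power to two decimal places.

power ≈ 0.89

For two equal groups, power = Φ(d·√(n/2) − z_{α/2}).
d·√(n/2) = 0.74 × √(37/2) = 0.74 × 4.301 = 3.183.
z_β = 3.183 − 1.960 = 1.223.
Power = Φ(1.223) = 0.889.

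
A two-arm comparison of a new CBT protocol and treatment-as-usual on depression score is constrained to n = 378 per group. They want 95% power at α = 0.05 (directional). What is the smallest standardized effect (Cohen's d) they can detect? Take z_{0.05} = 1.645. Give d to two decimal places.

For two independent groups of n = 378 each: d_min = (z_{α} + z_β)·√(2/n).
z-sum = 1.645 + 1.645 = 3.290.
d_min = 3.290 × √(2/378) = 3.290 × 0.0727 = 0.239.

d_min ≈ 0.24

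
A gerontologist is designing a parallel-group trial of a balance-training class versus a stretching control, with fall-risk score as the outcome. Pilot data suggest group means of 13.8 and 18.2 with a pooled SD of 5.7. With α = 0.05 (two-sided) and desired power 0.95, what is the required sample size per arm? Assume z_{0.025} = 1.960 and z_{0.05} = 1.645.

Cohen's d = |M₁ − M₂| / SD_pooled = |13.8 − 18.2| / 5.7 = 4.4 / 5.7 = 0.772.
For two independent groups with equal n: n = 2·((z_{α/2} + z_β) / d)².
z_{α/2} + z_β = 1.960 + 1.645 = 3.605.
n = 2 × (3.605 / 0.772)² = 2 × 4.670² = 2 × 21.81 = 43.6.
Round up to the next whole participant.

n = 44 per group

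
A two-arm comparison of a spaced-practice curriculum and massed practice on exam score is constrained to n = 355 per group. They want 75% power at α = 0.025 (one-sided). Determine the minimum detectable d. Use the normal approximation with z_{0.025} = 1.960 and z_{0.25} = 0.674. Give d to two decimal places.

d_min ≈ 0.20

For two independent groups of n = 355 each: d_min = (z_{α} + z_β)·√(2/n).
z-sum = 1.960 + 0.674 = 2.634.
d_min = 2.634 × √(2/355) = 2.634 × 0.0751 = 0.198.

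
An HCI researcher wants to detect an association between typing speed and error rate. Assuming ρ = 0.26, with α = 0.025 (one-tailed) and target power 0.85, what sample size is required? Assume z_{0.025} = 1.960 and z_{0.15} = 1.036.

n = 130

Fisher's z: C = ½·ln((1+r)/(1−r)) = ½·ln(1.7027) = 0.2661.
n = ((z_{α} + z_β)/C)² + 3.
(1.960 + 1.036) / 0.2661 = 2.996 / 0.2661 = 11.259.
n = 11.259² + 3 = 126.76 + 3 = 129.8.
Round up.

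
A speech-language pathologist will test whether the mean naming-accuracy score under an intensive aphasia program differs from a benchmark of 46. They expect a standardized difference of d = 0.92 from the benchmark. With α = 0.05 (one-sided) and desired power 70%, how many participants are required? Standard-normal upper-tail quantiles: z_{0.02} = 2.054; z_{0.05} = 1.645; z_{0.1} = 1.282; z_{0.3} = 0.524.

For a one-sample test: n = ((z_{α} + z_β) / d)².
z_{α} + z_β = 1.645 + 0.524 = 2.169.
n = (2.169 / 0.92)² = 2.358² = 5.56.
Round up.

n = 6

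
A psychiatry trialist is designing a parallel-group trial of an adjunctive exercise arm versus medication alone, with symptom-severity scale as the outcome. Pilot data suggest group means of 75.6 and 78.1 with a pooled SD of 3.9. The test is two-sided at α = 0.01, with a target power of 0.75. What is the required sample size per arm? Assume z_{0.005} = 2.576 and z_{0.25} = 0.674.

n = 52 per group

Cohen's d = |M₁ − M₂| / SD_pooled = |75.6 − 78.1| / 3.9 = 2.5 / 3.9 = 0.641.
For two independent groups with equal n: n = 2·((z_{α/2} + z_β) / d)².
z_{α/2} + z_β = 2.576 + 0.674 = 3.250.
n = 2 × (3.250 / 0.641)² = 2 × 5.070² = 2 × 25.71 = 51.4.
Round up to the next whole participant.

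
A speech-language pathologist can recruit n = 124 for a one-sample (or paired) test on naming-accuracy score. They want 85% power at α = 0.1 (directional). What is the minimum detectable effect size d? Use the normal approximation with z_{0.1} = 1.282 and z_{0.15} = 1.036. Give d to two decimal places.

For a single sample (or paired design) of n = 124: d_min = (z_{α} + z_β)/√n.
z-sum = 1.282 + 1.036 = 2.318.
d_min = 2.318 / √124 = 2.318 / 11.136 = 0.208.

d_min ≈ 0.21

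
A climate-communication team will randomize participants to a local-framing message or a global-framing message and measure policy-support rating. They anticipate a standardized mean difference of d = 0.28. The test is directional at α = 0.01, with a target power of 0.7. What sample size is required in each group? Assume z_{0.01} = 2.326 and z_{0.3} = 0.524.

For two independent groups with equal n: n = 2·((z_{α} + z_β) / d)².
z_{α} + z_β = 2.326 + 0.524 = 2.850.
n = 2 × (2.850 / 0.28)² = 2 × 10.179² = 2 × 103.60 = 207.2.
Round up to the next whole participant.

n = 208 per group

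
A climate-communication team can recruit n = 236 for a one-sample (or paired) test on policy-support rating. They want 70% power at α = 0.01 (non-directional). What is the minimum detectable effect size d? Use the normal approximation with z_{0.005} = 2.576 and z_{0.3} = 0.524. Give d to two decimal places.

d_min ≈ 0.20

For a single sample (or paired design) of n = 236: d_min = (z_{α/2} + z_β)/√n.
z-sum = 2.576 + 0.524 = 3.100.
d_min = 3.100 / √236 = 3.100 / 15.362 = 0.202.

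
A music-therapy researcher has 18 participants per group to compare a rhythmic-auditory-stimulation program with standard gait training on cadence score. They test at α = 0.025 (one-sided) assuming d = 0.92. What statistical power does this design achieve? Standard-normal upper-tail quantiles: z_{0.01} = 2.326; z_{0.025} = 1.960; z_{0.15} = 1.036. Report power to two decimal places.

power ≈ 0.79

For two equal groups, power = Φ(d·√(n/2) − z_{α}).
d·√(n/2) = 0.92 × √(18/2) = 0.92 × 3.000 = 2.760.
z_β = 2.760 − 1.960 = 0.800.
Power = Φ(0.800) = 0.788.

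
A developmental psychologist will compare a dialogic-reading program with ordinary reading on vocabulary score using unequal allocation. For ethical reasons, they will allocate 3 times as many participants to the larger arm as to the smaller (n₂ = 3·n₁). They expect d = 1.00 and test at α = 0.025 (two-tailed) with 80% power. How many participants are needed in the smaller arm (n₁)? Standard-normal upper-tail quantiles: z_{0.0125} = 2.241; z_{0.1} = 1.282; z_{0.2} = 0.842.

n₁ = 13

With allocation ratio k = n₂/n₁ = 3, Var(x̄₁−x̄₂) = σ²(1/n₁ + 1/(k·n₁)) = σ²·(k+1)/(k·n₁).
So n₁ = (1 + 1/k)·((z_{α/2} + z_β)/d)² = 1.333 × (3.083/1.00)².
n₁ = 1.333 × 9.50 = 12.7.
Round up: n₁ = 13, giving n₂ = 3 × 13 = 39.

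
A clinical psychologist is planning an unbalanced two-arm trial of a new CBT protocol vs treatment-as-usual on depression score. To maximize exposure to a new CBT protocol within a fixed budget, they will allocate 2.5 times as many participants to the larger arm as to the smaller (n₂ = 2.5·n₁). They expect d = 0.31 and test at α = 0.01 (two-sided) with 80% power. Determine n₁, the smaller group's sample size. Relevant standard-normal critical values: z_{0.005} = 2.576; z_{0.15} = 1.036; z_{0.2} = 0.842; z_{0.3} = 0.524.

n₁ = 171

With allocation ratio k = n₂/n₁ = 2.5, Var(x̄₁−x̄₂) = σ²(1/n₁ + 1/(k·n₁)) = σ²·(k+1)/(k·n₁).
So n₁ = (1 + 1/k)·((z_{α/2} + z_β)/d)² = 1.400 × (3.418/0.31)².
n₁ = 1.400 × 121.57 = 170.2.
Round up: n₁ = 171, giving n₂ = ⌈2.5 × 171⌉ = ⌈427.5⌉ = 428.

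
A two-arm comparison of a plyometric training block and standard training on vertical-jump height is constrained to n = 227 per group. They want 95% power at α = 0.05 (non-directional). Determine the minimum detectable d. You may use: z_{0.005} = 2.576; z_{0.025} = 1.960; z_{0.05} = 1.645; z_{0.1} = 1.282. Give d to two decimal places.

For two independent groups of n = 227 each: d_min = (z_{α/2} + z_β)·√(2/n).
z-sum = 1.960 + 1.645 = 3.605.
d_min = 3.605 × √(2/227) = 3.605 × 0.0939 = 0.338.

d_min ≈ 0.34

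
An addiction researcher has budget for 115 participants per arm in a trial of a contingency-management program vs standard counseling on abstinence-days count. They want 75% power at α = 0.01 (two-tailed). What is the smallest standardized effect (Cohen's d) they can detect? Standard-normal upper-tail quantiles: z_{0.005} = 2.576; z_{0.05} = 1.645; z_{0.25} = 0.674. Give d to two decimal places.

d_min ≈ 0.43

For two independent groups of n = 115 each: d_min = (z_{α/2} + z_β)·√(2/n).
z-sum = 2.576 + 0.674 = 3.250.
d_min = 3.250 × √(2/115) = 3.250 × 0.1319 = 0.429.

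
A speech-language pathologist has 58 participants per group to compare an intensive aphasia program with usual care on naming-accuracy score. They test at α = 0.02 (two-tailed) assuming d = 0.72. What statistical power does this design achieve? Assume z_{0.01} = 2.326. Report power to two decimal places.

power ≈ 0.94

For two equal groups, power = Φ(d·√(n/2) − z_{α/2}).
d·√(n/2) = 0.72 × √(58/2) = 0.72 × 5.385 = 3.877.
z_β = 3.877 − 2.326 = 1.551.
Power = Φ(1.551) = 0.940.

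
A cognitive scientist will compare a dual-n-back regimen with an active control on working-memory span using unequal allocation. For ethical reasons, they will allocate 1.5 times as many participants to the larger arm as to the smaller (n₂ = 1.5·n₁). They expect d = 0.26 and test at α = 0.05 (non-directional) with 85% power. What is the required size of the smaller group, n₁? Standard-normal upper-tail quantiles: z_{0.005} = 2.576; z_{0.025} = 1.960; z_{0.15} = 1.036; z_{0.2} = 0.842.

n₁ = 222

With allocation ratio k = n₂/n₁ = 1.5, Var(x̄₁−x̄₂) = σ²(1/n₁ + 1/(k·n₁)) = σ²·(k+1)/(k·n₁).
So n₁ = (1 + 1/k)·((z_{α/2} + z_β)/d)² = 1.667 × (2.996/0.26)².
n₁ = 1.667 × 132.78 = 221.3.
Round up: n₁ = 222, giving n₂ = 1.5 × 222 = 333.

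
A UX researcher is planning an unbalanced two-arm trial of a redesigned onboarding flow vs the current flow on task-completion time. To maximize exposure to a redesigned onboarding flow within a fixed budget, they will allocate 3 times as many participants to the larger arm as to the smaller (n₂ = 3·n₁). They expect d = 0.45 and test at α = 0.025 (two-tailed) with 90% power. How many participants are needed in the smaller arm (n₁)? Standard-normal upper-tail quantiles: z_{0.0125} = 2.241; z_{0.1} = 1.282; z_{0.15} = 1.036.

With allocation ratio k = n₂/n₁ = 3, Var(x̄₁−x̄₂) = σ²(1/n₁ + 1/(k·n₁)) = σ²·(k+1)/(k·n₁).
So n₁ = (1 + 1/k)·((z_{α/2} + z_β)/d)² = 1.333 × (3.523/0.45)².
n₁ = 1.333 × 61.29 = 81.7.
Round up: n₁ = 82, giving n₂ = 3 × 82 = 246.

n₁ = 82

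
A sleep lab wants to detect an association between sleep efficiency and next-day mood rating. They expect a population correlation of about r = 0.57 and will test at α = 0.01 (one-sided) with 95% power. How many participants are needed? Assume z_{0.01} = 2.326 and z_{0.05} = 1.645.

n = 41

Fisher's z: C = ½·ln((1+r)/(1−r)) = ½·ln(3.6512) = 0.6475.
n = ((z_{α} + z_β)/C)² + 3.
(2.326 + 1.645) / 0.6475 = 3.971 / 0.6475 = 6.133.
n = 6.133² + 3 = 37.61 + 3 = 40.6.
Round up.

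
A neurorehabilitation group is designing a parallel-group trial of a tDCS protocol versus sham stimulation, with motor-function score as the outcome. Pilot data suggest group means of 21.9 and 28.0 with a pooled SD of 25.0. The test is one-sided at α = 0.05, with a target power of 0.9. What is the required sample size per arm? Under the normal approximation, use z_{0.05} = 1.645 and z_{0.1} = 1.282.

n = 288 per group

Cohen's d = |M₁ − M₂| / SD_pooled = |21.9 − 28.0| / 25.0 = 6.1 / 25.0 = 0.244.
For two independent groups with equal n: n = 2·((z_{α} + z_β) / d)².
z_{α} + z_β = 1.645 + 1.282 = 2.927.
n = 2 × (2.927 / 0.244)² = 2 × 11.996² = 2 × 143.90 = 287.8.
Round up to the next whole participant.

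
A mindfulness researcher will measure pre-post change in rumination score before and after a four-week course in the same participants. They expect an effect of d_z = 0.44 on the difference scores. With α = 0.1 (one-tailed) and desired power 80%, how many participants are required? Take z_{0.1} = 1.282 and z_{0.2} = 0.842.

n = 24 pairs

For a paired (one-sample on differences) test: n = ((z_{α} + z_β) / d)².
z_{α} + z_β = 1.282 + 0.842 = 2.124.
n = (2.124 / 0.44)² = 4.827² = 23.30.
Round up.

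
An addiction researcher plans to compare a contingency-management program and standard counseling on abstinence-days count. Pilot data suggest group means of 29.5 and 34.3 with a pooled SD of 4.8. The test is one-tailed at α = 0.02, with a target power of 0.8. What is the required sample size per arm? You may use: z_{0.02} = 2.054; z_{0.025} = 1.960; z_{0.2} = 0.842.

n = 17 per group

Cohen's d = |M₁ − M₂| / SD_pooled = |29.5 − 34.3| / 4.8 = 4.8 / 4.8 = 1.000.
For two independent groups with equal n: n = 2·((z_{α} + z_β) / d)².
z_{α} + z_β = 2.054 + 0.842 = 2.896.
n = 2 × (2.896 / 1.000)² = 2 × 2.896² = 2 × 8.39 = 16.8.
Round up to the next whole participant.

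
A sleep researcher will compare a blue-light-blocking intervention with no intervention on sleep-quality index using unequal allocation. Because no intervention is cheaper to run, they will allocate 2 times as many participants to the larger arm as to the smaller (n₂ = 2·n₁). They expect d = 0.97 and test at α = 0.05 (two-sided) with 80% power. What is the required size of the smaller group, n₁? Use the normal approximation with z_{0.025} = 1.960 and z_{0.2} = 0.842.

With allocation ratio k = n₂/n₁ = 2, Var(x̄₁−x̄₂) = σ²(1/n₁ + 1/(k·n₁)) = σ²·(k+1)/(k·n₁).
So n₁ = (1 + 1/k)·((z_{α/2} + z_β)/d)² = 1.500 × (2.802/0.97)².
n₁ = 1.500 × 8.34 = 12.5.
Round up: n₁ = 13, giving n₂ = 2 × 13 = 26.

n₁ = 13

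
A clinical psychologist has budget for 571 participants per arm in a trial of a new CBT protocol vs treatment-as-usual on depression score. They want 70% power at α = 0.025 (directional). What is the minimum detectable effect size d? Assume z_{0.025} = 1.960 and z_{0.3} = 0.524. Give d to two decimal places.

d_min ≈ 0.15

For two independent groups of n = 571 each: d_min = (z_{α} + z_β)·√(2/n).
z-sum = 1.960 + 0.524 = 2.484.
d_min = 2.484 × √(2/571) = 2.484 × 0.0592 = 0.147.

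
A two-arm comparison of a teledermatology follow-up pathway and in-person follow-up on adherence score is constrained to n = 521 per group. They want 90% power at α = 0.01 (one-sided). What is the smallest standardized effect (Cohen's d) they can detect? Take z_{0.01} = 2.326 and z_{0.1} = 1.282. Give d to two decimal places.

d_min ≈ 0.22

For two independent groups of n = 521 each: d_min = (z_{α} + z_β)·√(2/n).
z-sum = 2.326 + 1.282 = 3.608.
d_min = 3.608 × √(2/521) = 3.608 × 0.0620 = 0.224.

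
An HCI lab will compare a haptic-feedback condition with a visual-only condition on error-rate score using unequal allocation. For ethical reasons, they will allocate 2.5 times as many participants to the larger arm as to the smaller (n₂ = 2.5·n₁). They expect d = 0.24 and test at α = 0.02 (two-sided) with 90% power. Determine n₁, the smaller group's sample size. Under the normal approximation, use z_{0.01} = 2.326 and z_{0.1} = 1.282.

With allocation ratio k = n₂/n₁ = 2.5, Var(x̄₁−x̄₂) = σ²(1/n₁ + 1/(k·n₁)) = σ²·(k+1)/(k·n₁).
So n₁ = (1 + 1/k)·((z_{α/2} + z_β)/d)² = 1.400 × (3.608/0.24)².
n₁ = 1.400 × 226.00 = 316.4.
Round up: n₁ = 317, giving n₂ = ⌈2.5 × 317⌉ = ⌈792.5⌉ = 793.

n₁ = 317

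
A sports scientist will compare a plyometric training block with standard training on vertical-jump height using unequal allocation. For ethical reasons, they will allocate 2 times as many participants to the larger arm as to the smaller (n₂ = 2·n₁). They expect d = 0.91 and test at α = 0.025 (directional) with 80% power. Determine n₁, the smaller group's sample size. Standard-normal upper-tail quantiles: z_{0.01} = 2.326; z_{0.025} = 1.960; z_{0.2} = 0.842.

n₁ = 15

With allocation ratio k = n₂/n₁ = 2, Var(x̄₁−x̄₂) = σ²(1/n₁ + 1/(k·n₁)) = σ²·(k+1)/(k·n₁).
So n₁ = (1 + 1/k)·((z_{α} + z_β)/d)² = 1.500 × (2.802/0.91)².
n₁ = 1.500 × 9.48 = 14.2.
Round up: n₁ = 15, giving n₂ = 2 × 15 = 30.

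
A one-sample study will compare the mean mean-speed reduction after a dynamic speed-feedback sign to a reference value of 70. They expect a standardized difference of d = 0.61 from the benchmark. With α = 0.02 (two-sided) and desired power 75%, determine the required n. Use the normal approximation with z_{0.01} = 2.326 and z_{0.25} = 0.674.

n = 25

For a one-sample test: n = ((z_{α/2} + z_β) / d)².
z_{α/2} + z_β = 2.326 + 0.674 = 3.000.
n = (3.000 / 0.61)² = 4.918² = 24.19.
Round up.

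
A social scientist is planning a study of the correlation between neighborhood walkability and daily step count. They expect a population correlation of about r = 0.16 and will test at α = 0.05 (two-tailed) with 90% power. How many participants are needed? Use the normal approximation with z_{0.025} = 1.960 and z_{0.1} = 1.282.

Fisher's z: C = ½·ln((1+r)/(1−r)) = ½·ln(1.3810) = 0.1614.
n = ((z_{α/2} + z_β)/C)² + 3.
(1.960 + 1.282) / 0.1614 = 3.242 / 0.1614 = 20.087.
n = 20.087² + 3 = 403.48 + 3 = 406.5.
Round up.

n = 407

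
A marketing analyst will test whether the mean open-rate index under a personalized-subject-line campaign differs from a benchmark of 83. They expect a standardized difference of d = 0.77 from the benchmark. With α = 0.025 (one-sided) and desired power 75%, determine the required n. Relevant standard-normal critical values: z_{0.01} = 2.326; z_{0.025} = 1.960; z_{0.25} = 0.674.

For a one-sample test: n = ((z_{α} + z_β) / d)².
z_{α} + z_β = 1.960 + 0.674 = 2.634.
n = (2.634 / 0.77)² = 3.421² = 11.70.
Round up.

n = 12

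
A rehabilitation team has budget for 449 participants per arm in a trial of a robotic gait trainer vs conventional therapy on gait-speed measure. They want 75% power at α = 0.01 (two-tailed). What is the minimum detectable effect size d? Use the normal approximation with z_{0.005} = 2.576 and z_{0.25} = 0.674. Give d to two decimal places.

For two independent groups of n = 449 each: d_min = (z_{α/2} + z_β)·√(2/n).
z-sum = 2.576 + 0.674 = 3.250.
d_min = 3.250 × √(2/449) = 3.250 × 0.0667 = 0.217.

d_min ≈ 0.22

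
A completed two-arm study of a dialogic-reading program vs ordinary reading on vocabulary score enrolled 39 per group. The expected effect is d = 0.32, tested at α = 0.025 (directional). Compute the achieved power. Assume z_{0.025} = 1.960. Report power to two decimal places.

For two equal groups, power = Φ(d·√(n/2) − z_{α}).
d·√(n/2) = 0.32 × √(39/2) = 0.32 × 4.416 = 1.413.
z_β = 1.413 − 1.960 = -0.547.
Power = Φ(-0.547) = 0.292.

power ≈ 0.29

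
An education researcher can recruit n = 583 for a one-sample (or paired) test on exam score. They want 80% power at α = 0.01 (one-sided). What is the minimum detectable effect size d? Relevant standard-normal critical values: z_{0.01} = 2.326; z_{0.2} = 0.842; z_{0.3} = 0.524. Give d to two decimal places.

For a single sample (or paired design) of n = 583: d_min = (z_{α} + z_β)/√n.
z-sum = 2.326 + 0.842 = 3.168.
d_min = 3.168 / √583 = 3.168 / 24.145 = 0.131.

d_min ≈ 0.13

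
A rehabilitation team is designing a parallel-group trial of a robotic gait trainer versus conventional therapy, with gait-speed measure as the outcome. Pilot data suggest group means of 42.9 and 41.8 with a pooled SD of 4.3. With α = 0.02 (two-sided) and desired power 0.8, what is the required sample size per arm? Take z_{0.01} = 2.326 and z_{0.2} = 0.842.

Cohen's d = |M₁ − M₂| / SD_pooled = |42.9 − 41.8| / 4.3 = 1.1 / 4.3 = 0.256.
For two independent groups with equal n: n = 2·((z_{α/2} + z_β) / d)².
z_{α/2} + z_β = 2.326 + 0.842 = 3.168.
n = 2 × (3.168 / 0.256)² = 2 × 12.375² = 2 × 153.14 = 306.3.
Round up to the next whole participant.

n = 307 per group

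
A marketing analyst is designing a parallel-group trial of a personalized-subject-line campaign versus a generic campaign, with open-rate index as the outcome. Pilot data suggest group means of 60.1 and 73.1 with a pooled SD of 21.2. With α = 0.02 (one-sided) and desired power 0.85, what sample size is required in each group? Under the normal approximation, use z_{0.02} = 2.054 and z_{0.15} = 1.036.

Cohen's d = |M₁ − M₂| / SD_pooled = |60.1 − 73.1| / 21.2 = 13.0 / 21.2 = 0.613.
For two independent groups with equal n: n = 2·((z_{α} + z_β) / d)².
z_{α} + z_β = 2.054 + 1.036 = 3.090.
n = 2 × (3.090 / 0.613)² = 2 × 5.041² = 2 × 25.41 = 50.8.
Round up to the next whole participant.

n = 51 per group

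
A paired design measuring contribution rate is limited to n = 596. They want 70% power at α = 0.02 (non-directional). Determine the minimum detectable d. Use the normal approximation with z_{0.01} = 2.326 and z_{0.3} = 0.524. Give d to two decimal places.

d_min ≈ 0.12

For a single sample (or paired design) of n = 596: d_min = (z_{α/2} + z_β)/√n.
z-sum = 2.326 + 0.524 = 2.850.
d_min = 2.850 / √596 = 2.850 / 24.413 = 0.117.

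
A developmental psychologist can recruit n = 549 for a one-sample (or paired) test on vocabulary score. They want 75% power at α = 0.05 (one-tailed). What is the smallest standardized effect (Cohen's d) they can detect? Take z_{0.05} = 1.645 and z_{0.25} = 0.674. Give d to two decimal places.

For a single sample (or paired design) of n = 549: d_min = (z_{α} + z_β)/√n.
z-sum = 1.645 + 0.674 = 2.319.
d_min = 2.319 / √549 = 2.319 / 23.431 = 0.099.

d_min ≈ 0.10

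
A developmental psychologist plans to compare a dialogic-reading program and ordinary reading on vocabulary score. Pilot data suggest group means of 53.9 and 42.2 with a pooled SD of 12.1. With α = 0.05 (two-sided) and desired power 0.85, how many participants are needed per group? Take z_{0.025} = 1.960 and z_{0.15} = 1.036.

n = 20 per group

Cohen's d = |M₁ − M₂| / SD_pooled = |53.9 − 42.2| / 12.1 = 11.7 / 12.1 = 0.967.
For two independent groups with equal n: n = 2·((z_{α/2} + z_β) / d)².
z_{α/2} + z_β = 1.960 + 1.036 = 2.996.
n = 2 × (2.996 / 0.967)² = 2 × 3.098² = 2 × 9.60 = 19.2.
Round up to the next whole participant.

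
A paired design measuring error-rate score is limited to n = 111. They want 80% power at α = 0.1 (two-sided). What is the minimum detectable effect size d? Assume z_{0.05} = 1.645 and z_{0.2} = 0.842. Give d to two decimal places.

d_min ≈ 0.24

For a single sample (or paired design) of n = 111: d_min = (z_{α/2} + z_β)/√n.
z-sum = 1.645 + 0.842 = 2.487.
d_min = 2.487 / √111 = 2.487 / 10.536 = 0.236.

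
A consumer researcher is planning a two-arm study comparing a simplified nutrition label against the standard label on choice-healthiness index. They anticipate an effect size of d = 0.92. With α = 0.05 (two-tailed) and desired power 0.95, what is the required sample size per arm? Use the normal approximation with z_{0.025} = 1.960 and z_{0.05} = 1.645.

For two independent groups with equal n: n = 2·((z_{α/2} + z_β) / d)².
z_{α/2} + z_β = 1.960 + 1.645 = 3.605.
n = 2 × (3.605 / 0.92)² = 2 × 3.918² = 2 × 15.35 = 30.7.
Round up to the next whole participant.

n = 31 per group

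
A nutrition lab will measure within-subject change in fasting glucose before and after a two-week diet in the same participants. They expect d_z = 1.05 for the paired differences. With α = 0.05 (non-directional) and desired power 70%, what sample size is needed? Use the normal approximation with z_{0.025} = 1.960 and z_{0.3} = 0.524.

n = 6 pairs

For a paired (one-sample on differences) test: n = ((z_{α/2} + z_β) / d)².
z_{α/2} + z_β = 1.960 + 0.524 = 2.484.
n = (2.484 / 1.05)² = 2.366² = 5.60.
Round up.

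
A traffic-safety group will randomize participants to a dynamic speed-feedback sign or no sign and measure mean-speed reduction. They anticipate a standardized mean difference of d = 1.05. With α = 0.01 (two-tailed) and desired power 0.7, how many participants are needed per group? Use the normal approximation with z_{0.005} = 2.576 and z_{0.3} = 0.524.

n = 18 per group

For two independent groups with equal n: n = 2·((z_{α/2} + z_β) / d)².
z_{α/2} + z_β = 2.576 + 0.524 = 3.100.
n = 2 × (3.100 / 1.05)² = 2 × 2.952² = 2 × 8.72 = 17.4.
Round up to the next whole participant.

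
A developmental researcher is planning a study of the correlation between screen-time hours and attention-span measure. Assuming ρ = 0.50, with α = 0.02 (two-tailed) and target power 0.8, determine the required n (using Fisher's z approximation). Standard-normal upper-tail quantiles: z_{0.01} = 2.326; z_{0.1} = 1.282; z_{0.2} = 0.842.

Fisher's z: C = ½·ln((1+r)/(1−r)) = ½·ln(3.0000) = 0.5493.
n = ((z_{α/2} + z_β)/C)² + 3.
(2.326 + 0.842) / 0.5493 = 3.168 / 0.5493 = 5.767.
n = 5.767² + 3 = 33.26 + 3 = 36.3.
Round up.

n = 37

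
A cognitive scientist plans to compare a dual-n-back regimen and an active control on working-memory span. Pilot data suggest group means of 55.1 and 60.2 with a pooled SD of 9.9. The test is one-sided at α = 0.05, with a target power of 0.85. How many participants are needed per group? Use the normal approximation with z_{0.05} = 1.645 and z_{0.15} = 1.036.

Cohen's d = |M₁ − M₂| / SD_pooled = |55.1 − 60.2| / 9.9 = 5.1 / 9.9 = 0.515.
For two independent groups with equal n: n = 2·((z_{α} + z_β) / d)².
z_{α} + z_β = 1.645 + 1.036 = 2.681.
n = 2 × (2.681 / 0.515)² = 2 × 5.206² = 2 × 27.10 = 54.2.
Round up to the next whole participant.

n = 55 per group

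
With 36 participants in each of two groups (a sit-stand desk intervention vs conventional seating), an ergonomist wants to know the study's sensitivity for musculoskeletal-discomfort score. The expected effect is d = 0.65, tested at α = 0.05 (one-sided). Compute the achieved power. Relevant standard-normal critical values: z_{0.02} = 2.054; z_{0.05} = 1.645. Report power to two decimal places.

power ≈ 0.87

For two equal groups, power = Φ(d·√(n/2) − z_{α}).
d·√(n/2) = 0.65 × √(36/2) = 0.65 × 4.243 = 2.758.
z_β = 2.758 − 1.645 = 1.113.
Power = Φ(1.113) = 0.867.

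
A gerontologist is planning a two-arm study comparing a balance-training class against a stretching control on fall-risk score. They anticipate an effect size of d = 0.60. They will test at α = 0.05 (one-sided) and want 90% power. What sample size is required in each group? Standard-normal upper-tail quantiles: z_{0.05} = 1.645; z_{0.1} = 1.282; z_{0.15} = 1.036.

For two independent groups with equal n: n = 2·((z_{α} + z_β) / d)².
z_{α} + z_β = 1.645 + 1.282 = 2.927.
n = 2 × (2.927 / 0.60)² = 2 × 4.878² = 2 × 23.80 = 47.6.
Round up to the next whole participant.

n = 48 per group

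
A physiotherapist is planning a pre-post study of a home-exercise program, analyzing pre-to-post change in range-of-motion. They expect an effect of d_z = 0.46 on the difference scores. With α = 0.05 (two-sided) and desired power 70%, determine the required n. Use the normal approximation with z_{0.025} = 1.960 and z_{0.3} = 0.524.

For a paired (one-sample on differences) test: n = ((z_{α/2} + z_β) / d)².
z_{α/2} + z_β = 1.960 + 0.524 = 2.484.
n = (2.484 / 0.46)² = 5.400² = 29.16.
Round up.

n = 30 pairs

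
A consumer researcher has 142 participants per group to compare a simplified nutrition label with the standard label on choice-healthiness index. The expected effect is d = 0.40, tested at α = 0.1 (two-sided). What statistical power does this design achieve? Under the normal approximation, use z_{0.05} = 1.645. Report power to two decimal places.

power ≈ 0.96

For two equal groups, power = Φ(d·√(n/2) − z_{α/2}).
d·√(n/2) = 0.40 × √(142/2) = 0.40 × 8.426 = 3.370.
z_β = 3.370 − 1.645 = 1.725.
Power = Φ(1.725) = 0.958.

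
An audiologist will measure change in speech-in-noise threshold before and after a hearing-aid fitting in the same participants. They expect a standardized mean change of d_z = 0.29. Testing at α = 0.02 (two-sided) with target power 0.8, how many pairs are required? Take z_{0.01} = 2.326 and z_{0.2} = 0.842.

For a paired (one-sample on differences) test: n = ((z_{α/2} + z_β) / d)².
z_{α/2} + z_β = 2.326 + 0.842 = 3.168.
n = (3.168 / 0.29)² = 10.924² = 119.34.
Round up.

n = 120 pairs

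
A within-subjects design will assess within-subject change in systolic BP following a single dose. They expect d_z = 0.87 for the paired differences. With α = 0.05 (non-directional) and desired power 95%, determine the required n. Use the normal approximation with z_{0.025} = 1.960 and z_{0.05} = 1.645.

For a paired (one-sample on differences) test: n = ((z_{α/2} + z_β) / d)².
z_{α/2} + z_β = 1.960 + 1.645 = 3.605.
n = (3.605 / 0.87)² = 4.144² = 17.17.
Round up.

n = 18 pairs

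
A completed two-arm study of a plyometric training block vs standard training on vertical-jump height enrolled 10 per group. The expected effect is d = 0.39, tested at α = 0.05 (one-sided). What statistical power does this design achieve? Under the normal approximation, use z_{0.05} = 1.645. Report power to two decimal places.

For two equal groups, power = Φ(d·√(n/2) − z_{α}).
d·√(n/2) = 0.39 × √(10/2) = 0.39 × 2.236 = 0.872.
z_β = 0.872 − 1.645 = -0.773.
Power = Φ(-0.773) = 0.220.

power ≈ 0.22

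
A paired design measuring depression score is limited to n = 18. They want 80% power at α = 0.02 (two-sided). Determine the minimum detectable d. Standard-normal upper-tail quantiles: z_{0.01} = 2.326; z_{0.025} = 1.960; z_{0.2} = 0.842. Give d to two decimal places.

d_min ≈ 0.75

For a single sample (or paired design) of n = 18: d_min = (z_{α/2} + z_β)/√n.
z-sum = 2.326 + 0.842 = 3.168.
d_min = 3.168 / √18 = 3.168 / 4.243 = 0.747.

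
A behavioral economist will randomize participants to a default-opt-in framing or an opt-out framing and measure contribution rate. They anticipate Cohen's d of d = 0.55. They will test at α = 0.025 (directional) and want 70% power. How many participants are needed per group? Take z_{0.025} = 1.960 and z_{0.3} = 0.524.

n = 41 per group

For two independent groups with equal n: n = 2·((z_{α} + z_β) / d)².
z_{α} + z_β = 1.960 + 0.524 = 2.484.
n = 2 × (2.484 / 0.55)² = 2 × 4.516² = 2 × 20.40 = 40.8.
Round up to the next whole participant.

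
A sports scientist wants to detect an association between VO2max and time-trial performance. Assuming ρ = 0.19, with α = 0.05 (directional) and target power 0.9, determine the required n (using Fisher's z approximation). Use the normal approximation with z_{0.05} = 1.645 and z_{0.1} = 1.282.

n = 235

Fisher's z: C = ½·ln((1+r)/(1−r)) = ½·ln(1.4691) = 0.1923.
n = ((z_{α} + z_β)/C)² + 3.
(1.645 + 1.282) / 0.1923 = 2.927 / 0.1923 = 15.221.
n = 15.221² + 3 = 231.68 + 3 = 234.7.
Round up.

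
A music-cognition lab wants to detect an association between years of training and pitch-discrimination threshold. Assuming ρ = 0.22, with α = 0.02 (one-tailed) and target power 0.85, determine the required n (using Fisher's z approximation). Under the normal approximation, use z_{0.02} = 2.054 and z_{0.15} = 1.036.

n = 194

Fisher's z: C = ½·ln((1+r)/(1−r)) = ½·ln(1.5641) = 0.2237.
n = ((z_{α} + z_β)/C)² + 3.
(2.054 + 1.036) / 0.2237 = 3.090 / 0.2237 = 13.813.
n = 13.813² + 3 = 190.80 + 3 = 193.8.
Round up.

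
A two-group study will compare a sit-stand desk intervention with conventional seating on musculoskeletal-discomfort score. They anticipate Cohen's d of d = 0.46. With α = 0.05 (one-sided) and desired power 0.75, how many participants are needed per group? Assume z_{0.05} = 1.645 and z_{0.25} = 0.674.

For two independent groups with equal n: n = 2·((z_{α} + z_β) / d)².
z_{α} + z_β = 1.645 + 0.674 = 2.319.
n = 2 × (2.319 / 0.46)² = 2 × 5.041² = 2 × 25.41 = 50.8.
Round up to the next whole participant.

n = 51 per group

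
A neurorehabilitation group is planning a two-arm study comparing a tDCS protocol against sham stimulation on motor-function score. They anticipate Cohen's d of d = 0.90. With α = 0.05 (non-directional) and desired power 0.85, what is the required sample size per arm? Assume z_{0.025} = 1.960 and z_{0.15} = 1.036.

n = 23 per group

For two independent groups with equal n: n = 2·((z_{α/2} + z_β) / d)².
z_{α/2} + z_β = 1.960 + 1.036 = 2.996.
n = 2 × (2.996 / 0.90)² = 2 × 3.329² = 2 × 11.08 = 22.2.
Round up to the next whole participant.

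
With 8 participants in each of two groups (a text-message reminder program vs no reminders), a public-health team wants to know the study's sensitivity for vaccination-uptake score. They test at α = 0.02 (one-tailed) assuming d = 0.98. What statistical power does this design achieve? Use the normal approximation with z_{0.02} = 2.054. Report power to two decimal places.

power ≈ 0.46

For two equal groups, power = Φ(d·√(n/2) − z_{α}).
d·√(n/2) = 0.98 × √(8/2) = 0.98 × 2.000 = 1.960.
z_β = 1.960 − 2.054 = -0.094.
Power = Φ(-0.094) = 0.463.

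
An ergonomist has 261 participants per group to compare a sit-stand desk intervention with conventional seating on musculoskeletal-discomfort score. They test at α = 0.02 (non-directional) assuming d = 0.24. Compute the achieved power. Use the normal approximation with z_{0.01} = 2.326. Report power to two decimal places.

For two equal groups, power = Φ(d·√(n/2) − z_{α/2}).
d·√(n/2) = 0.24 × √(261/2) = 0.24 × 11.424 = 2.742.
z_β = 2.742 − 2.326 = 0.416.
Power = Φ(0.416) = 0.661.

power ≈ 0.66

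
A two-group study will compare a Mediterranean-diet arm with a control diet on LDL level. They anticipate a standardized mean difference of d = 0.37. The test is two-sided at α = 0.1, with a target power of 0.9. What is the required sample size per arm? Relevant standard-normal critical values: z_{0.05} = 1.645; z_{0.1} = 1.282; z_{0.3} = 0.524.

For two independent groups with equal n: n = 2·((z_{α/2} + z_β) / d)².
z_{α/2} + z_β = 1.645 + 1.282 = 2.927.
n = 2 × (2.927 / 0.37)² = 2 × 7.911² = 2 × 62.58 = 125.2.
Round up to the next whole participant.

n = 126 per group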